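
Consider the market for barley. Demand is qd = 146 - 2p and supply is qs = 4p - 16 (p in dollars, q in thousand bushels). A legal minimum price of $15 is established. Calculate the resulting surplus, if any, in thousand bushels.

Setting quantity demanded equal to quantity supplied, 146 - 2p = 4p - 16, gives p* = 27 and q* = 92.
Since 15 is below p* = 27, the floor does not bind and the free-market outcome prevails.
Since the control does not bind, there is no surplus.

0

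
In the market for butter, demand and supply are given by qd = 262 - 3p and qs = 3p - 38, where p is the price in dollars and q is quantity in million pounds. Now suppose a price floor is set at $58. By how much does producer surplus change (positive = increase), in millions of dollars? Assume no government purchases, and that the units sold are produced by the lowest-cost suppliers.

Without the control the market clears where 262 - 3p = 3p - 38, i.e. p* = 50 and q* = 112.
The floor of 58 is above the equilibrium price 50, so it binds.
At p = 58: qd = 262 - 3·58 = 88 and qs = 3·58 - 38 = 136.
Producer surplus without the control is ½ · (50 - 38/3) · 112 = 6272/3.
With the floor, 88 units are sold at 58. The supply price at q = 88 is 42, so PS = ½ · [(58 - 38/3) + (58 - 42)] · 88 = 8096/3.
Change in producer surplus = 8096/3 - 6272/3 = 608.

608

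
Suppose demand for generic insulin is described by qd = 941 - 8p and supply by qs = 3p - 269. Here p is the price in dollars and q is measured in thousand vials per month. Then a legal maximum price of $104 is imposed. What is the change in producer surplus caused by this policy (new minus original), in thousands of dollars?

-312

Without the control the market clears where 941 - 8p = 3p - 269, i.e. p* = 110 and q* = 61.
Because the ceiling (104) lies below the market-clearing price, it is binding.
At p = 104: qd = 941 - 8·104 = 109 and qs = 3·104 - 269 = 43.
Producer surplus without the control is ½ · (110 - 269/3) · 61 = 3721/6.
With the ceiling, producers sell 43 units at 104, so PS = ½ · (104 - 269/3) · 43 = 1849/6.
Change in producer surplus = 1849/6 - 3721/6 = -312.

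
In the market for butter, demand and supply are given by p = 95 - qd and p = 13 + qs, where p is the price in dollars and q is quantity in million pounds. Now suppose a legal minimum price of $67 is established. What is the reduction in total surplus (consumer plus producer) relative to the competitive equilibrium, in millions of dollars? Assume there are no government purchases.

169

Rearranging demand gives qd = 95 - p; rearranging supply gives qs = p - 13. In a free market, 95 - p = p - 13 gives the equilibrium p* = 54, q* = 41.
The floor of 67 is above the equilibrium price 54, so it binds.
At p = 67: qd = 95 - 67 = 28 and qs = 67 - 13 = 54.
Quantity traded falls to 28. At q = 28 the demand price is 95 - 28 = 67 and the supply price is 13 + 28 = 41.
Deadweight loss = ½ · (67 - 41) · (41 - 28) = ½ · 26 · 13 = 169.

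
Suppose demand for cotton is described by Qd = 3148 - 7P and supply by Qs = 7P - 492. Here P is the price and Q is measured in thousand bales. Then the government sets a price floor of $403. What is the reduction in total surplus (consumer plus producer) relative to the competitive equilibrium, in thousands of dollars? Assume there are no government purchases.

Without the control the market clears where 3148 - 7P = 7P - 492, i.e. P* = 260 and Q* = 1328.
Because the floor (403) lies above the market-clearing price, it is binding.
At P = 403: Qd = 3148 - 7·403 = 327 and Qs = 7·403 - 492 = 2329.
Quantity traded falls to 327. At Q = 327 the demand price is (3148 - 327)/7 = 403 and the supply price is (492 + 327)/7 = 117.
Deadweight loss = ½ · (403 - 117) · (1328 - 327) = ½ · 286 · 1001 = 143143.

143143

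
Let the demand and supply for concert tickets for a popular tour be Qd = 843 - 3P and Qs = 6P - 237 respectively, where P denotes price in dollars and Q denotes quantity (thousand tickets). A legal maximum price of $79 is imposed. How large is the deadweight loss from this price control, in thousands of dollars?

15129

In a free market, 843 - 3P = 6P - 237 gives the equilibrium P* = 120, Q* = 483.
The ceiling of 79 is below the equilibrium price 120, so it binds.
At P = 79: Qd = 843 - 3·79 = 606 and Qs = 6·79 - 237 = 237.
Quantity traded falls to 237. At Q = 237 the demand price is (843 - 237)/3 = 202 and the supply price is (237 + 237)/6 = 79.
Deadweight loss = ½ · (202 - 79) · (483 - 237) = ½ · 123 · 246 = 15129.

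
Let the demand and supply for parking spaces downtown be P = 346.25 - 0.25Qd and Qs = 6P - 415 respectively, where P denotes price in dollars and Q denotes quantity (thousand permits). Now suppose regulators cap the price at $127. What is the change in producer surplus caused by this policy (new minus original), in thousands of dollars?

-26818

Rearranging demand gives Qd = 1385 - 4P. In a free market, 1385 - 4P = 6P - 415 gives the equilibrium P* = 180, Q* = 665.
Because the ceiling (127) lies below the market-clearing price, it is binding.
At P = 127: Qd = 1385 - 4·127 = 877 and Qs = 6·127 - 415 = 347.
Producer surplus without the control is ½ · (180 - 415/6) · 665 = 442225/12.
With the ceiling, producers sell 347 units at 127, so PS = ½ · (127 - 415/6) · 347 = 120409/12.
Change in producer surplus = 120409/12 - 442225/12 = -26818.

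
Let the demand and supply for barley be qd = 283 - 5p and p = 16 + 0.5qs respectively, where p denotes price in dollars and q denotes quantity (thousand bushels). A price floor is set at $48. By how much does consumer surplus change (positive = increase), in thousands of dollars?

-151.5

Rearranging supply gives qs = 2p - 32. Without the control the market clears where 283 - 5p = 2p - 32, i.e. p* = 45 and q* = 58.
The floor of 48 is above the equilibrium price 45, so it binds.
At p = 48: qd = 283 - 5·48 = 43 and qs = 2·48 - 32 = 64.
Consumer surplus without the control is ½ · (56.6 - 45) · 58 = 336.4.
With the floor, consumers buy 43 units at 48, so CS = ½ · (56.6 - 48) · 43 = 184.9.
Change in consumer surplus = 184.9 - 336.4 = -151.5.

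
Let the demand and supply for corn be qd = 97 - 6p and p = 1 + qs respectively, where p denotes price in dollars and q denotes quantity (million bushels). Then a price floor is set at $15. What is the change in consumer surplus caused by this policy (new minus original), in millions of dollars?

Rearranging supply gives qs = p - 1. Equilibrium: 97 - 6p = p - 1, so 98 = 7p and p* = 14, q* = 13.
Because the floor (15) lies above the market-clearing price, it is binding.
At p = 15: qd = 97 - 6·15 = 7 and qs = 15 - 1 = 14.
Consumer surplus without the control is ½ · (97/6 - 14) · 13 = 169/12.
With the floor, consumers buy 7 units at 15, so CS = ½ · (97/6 - 15) · 7 = 49/12.
Change in consumer surplus = 49/12 - 169/12 = -10.

-10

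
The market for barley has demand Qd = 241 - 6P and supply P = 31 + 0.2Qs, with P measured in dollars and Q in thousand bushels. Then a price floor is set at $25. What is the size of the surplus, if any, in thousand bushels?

Rearranging supply gives Qs = 5P - 155. Setting quantity demanded equal to quantity supplied, 241 - 6P = 5P - 155, gives P* = 36 and Q* = 25.
The floor of 25 is below the equilibrium price 36, so it is not binding; the market clears at P* = 36, Q* = 25.
Since the control does not bind, there is no surplus.

0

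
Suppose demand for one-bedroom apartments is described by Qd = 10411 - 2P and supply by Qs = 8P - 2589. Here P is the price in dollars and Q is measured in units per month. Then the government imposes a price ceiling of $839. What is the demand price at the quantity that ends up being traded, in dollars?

3144

In a free market, 10411 - 2P = 8P - 2589 gives the equilibrium P* = 1300, Q* = 7811.
Because the ceiling (839) lies below the market-clearing price, it is binding.
At P = 839: Qd = 10411 - 2·839 = 8733 and Qs = 8·839 - 2589 = 4123.
Only 4123 units reach the market. On the demand curve, the marginal buyer's willingness to pay at Q = 4123 is (10411 - 4123)/2 = 3144.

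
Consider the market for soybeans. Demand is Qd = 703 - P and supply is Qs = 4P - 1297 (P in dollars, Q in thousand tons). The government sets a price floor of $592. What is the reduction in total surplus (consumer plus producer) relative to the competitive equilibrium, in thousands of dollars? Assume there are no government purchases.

Setting quantity demanded equal to quantity supplied, 703 - P = 4P - 1297, gives P* = 400 and Q* = 303.
The floor of 592 is above the equilibrium price 400, so it binds.
At P = 592: Qd = 703 - 592 = 111 and Qs = 4·592 - 1297 = 1071.
Quantity traded falls to 111. At Q = 111 the demand price is 703 - 111 = 592 and the supply price is (1297 + 111)/4 = 352.
Deadweight loss = ½ · (592 - 352) · (303 - 111) = ½ · 240 · 192 = 23040.

23040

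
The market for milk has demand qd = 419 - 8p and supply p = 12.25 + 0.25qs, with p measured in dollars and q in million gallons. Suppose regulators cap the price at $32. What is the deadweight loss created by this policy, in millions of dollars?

147

Rearranging supply gives qs = 4p - 49. Without the control the market clears where 419 - 8p = 4p - 49, i.e. p* = 39 and q* = 107.
Since 32 < 39, the ceiling is binding.
At p = 32: qd = 419 - 8·32 = 163 and qs = 4·32 - 49 = 79.
Quantity traded falls to 79. At q = 79 the demand price is (419 - 79)/8 = 42.5 and the supply price is (49 + 79)/4 = 32.
Deadweight loss = ½ · (42.5 - 32) · (107 - 79) = ½ · 10.5 · 28 = 147.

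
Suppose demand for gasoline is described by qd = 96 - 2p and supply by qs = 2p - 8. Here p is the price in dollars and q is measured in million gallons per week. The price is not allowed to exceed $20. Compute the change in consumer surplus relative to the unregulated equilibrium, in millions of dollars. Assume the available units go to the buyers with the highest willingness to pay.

In a free market, 96 - 2p = 2p - 8 gives the equilibrium p* = 26, q* = 44.
The ceiling of 20 is below the equilibrium price 26, so it binds.
At p = 20: qd = 96 - 2·20 = 56 and qs = 2·20 - 8 = 32.
Consumer surplus without the control is ½ · (48 - 26) · 44 = 484.
With the ceiling, 32 units are sold at 20 (assume they go to the highest-value buyers). The demand price at q = 32 is 32, so CS = ½ · [(48 - 20) + (32 - 20)] · 32 = 640.
Change in consumer surplus = 640 - 484 = 156.

156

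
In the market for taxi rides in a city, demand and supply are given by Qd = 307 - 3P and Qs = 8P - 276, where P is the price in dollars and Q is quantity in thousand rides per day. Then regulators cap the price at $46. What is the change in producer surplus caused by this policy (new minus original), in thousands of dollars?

Without the control the market clears where 307 - 3P = 8P - 276, i.e. P* = 53 and Q* = 148.
The ceiling of 46 is below the equilibrium price 53, so it binds.
At P = 46: Qd = 307 - 3·46 = 169 and Qs = 8·46 - 276 = 92.
Producer surplus without the control is ½ · (53 - 34.5) · 148 = 1369.
With the ceiling, producers sell 92 units at 46, so PS = ½ · (46 - 34.5) · 92 = 529.
Change in producer surplus = 529 - 1369 = -840.

-840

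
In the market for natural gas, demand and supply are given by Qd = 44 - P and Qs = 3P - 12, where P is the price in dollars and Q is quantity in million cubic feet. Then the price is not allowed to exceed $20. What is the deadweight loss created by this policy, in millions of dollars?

0

Setting quantity demanded equal to quantity supplied, 44 - P = 3P - 12, gives P* = 14 and Q* = 30.
Since 20 is above P* = 14, the ceiling does not bind and the free-market outcome prevails.
Since the control does not bind, no trades are prevented and deadweight loss is zero.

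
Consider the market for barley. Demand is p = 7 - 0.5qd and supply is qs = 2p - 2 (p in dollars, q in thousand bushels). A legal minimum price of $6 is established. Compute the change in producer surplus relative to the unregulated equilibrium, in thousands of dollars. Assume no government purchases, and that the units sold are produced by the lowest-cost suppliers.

0

Rearranging demand gives qd = 14 - 2p. Without the control the market clears where 14 - 2p = 2p - 2, i.e. p* = 4 and q* = 6.
Since 6 > 4, the floor is binding.
At p = 6: qd = 14 - 2·6 = 2 and qs = 2·6 - 2 = 10.
Producer surplus without the control is ½ · (4 - 1) · 6 = 9.
With the floor, 2 units are sold at 6. The supply price at q = 2 is 2, so PS = ½ · [(6 - 1) + (6 - 2)] · 2 = 9.
Change in producer surplus = 9 - 9 = 0.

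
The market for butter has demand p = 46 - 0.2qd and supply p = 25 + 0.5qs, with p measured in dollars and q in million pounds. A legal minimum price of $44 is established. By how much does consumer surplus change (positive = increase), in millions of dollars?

Rearranging demand gives qd = 230 - 5p; rearranging supply gives qs = 2p - 50. Setting quantity demanded equal to quantity supplied, 230 - 5p = 2p - 50, gives p* = 40 and q* = 30.
Since 44 > 40, the floor is binding.
At p = 44: qd = 230 - 5·44 = 10 and qs = 2·44 - 50 = 38.
Consumer surplus without the control is ½ · (46 - 40) · 30 = 90.
With the floor, consumers buy 10 units at 44, so CS = ½ · (46 - 44) · 10 = 10.
Change in consumer surplus = 10 - 90 = -80.

-80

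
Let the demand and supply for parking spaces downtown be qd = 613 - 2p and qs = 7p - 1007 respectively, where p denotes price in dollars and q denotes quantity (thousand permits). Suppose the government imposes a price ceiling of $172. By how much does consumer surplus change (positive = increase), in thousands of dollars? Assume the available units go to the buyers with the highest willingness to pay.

In a free market, 613 - 2p = 7p - 1007 gives the equilibrium p* = 180, q* = 253.
Since 172 < 180, the ceiling is binding.
At p = 172: qd = 613 - 2·172 = 269 and qs = 7·172 - 1007 = 197.
Consumer surplus without the control is ½ · (306.5 - 180) · 253 = 16002.25.
With the ceiling, 197 units are sold at 172 (assume they go to the highest-value buyers). The demand price at q = 197 is 208, so CS = ½ · [(306.5 - 172) + (208 - 172)] · 197 = 16794.25.
Change in consumer surplus = 16794.25 - 16002.25 = 792.

792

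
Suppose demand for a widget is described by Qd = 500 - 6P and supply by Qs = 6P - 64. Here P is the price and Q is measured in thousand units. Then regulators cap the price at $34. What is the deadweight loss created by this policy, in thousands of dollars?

1014

In a free market, 500 - 6P = 6P - 64 gives the equilibrium P* = 47, Q* = 218.
The ceiling of 34 is below the equilibrium price 47, so it binds.
At P = 34: Qd = 500 - 6·34 = 296 and Qs = 6·34 - 64 = 140.
Quantity traded falls to 140. At Q = 140 the demand price is (500 - 140)/6 = 60 and the supply price is (64 + 140)/6 = 34.
Deadweight loss = ½ · (60 - 34) · (218 - 140) = ½ · 26 · 78 = 1014.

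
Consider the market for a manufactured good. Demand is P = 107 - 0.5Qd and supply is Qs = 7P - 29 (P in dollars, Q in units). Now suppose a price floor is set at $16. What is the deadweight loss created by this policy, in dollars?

0

Rearranging demand gives Qd = 214 - 2P. Without the control the market clears where 214 - 2P = 7P - 29, i.e. P* = 27 and Q* = 160.
Since 16 is below P* = 27, the floor does not bind and the free-market outcome prevails.
Since the control does not bind, no trades are prevented and deadweight loss is zero.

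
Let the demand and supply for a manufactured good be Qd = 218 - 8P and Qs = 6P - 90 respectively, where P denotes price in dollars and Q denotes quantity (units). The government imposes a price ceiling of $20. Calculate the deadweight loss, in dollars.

Setting quantity demanded equal to quantity supplied, 218 - 8P = 6P - 90, gives P* = 22 and Q* = 42.
The ceiling of 20 is below the equilibrium price 22, so it binds.
At P = 20: Qd = 218 - 8·20 = 58 and Qs = 6·20 - 90 = 30.
Quantity traded falls to 30. At Q = 30 the demand price is (218 - 30)/8 = 23.5 and the supply price is (90 + 30)/6 = 20.
Deadweight loss = ½ · (23.5 - 20) · (42 - 30) = ½ · 3.5 · 12 = 21.

21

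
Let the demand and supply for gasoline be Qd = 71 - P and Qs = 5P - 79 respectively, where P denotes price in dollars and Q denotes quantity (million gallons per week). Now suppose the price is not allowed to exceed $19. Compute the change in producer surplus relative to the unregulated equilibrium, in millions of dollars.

-186

In a free market, 71 - P = 5P - 79 gives the equilibrium P* = 25, Q* = 46.
Because the ceiling (19) lies below the market-clearing price, it is binding.
At P = 19: Qd = 71 - 19 = 52 and Qs = 5·19 - 79 = 16.
Producer surplus without the control is ½ · (25 - 15.8) · 46 = 211.6.
With the ceiling, producers sell 16 units at 19, so PS = ½ · (19 - 15.8) · 16 = 25.6.
Change in producer surplus = 25.6 - 211.6 = -186.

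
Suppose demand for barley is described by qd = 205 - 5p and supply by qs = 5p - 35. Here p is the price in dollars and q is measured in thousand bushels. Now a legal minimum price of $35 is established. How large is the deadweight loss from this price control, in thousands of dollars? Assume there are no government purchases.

605

Without the control the market clears where 205 - 5p = 5p - 35, i.e. p* = 24 and q* = 85.
Since 35 > 24, the floor is binding.
At p = 35: qd = 205 - 5·35 = 30 and qs = 5·35 - 35 = 140.
Quantity traded falls to 30. At q = 30 the demand price is (205 - 30)/5 = 35 and the supply price is (35 + 30)/5 = 13.
Deadweight loss = ½ · (35 - 13) · (85 - 30) = ½ · 22 · 55 = 605.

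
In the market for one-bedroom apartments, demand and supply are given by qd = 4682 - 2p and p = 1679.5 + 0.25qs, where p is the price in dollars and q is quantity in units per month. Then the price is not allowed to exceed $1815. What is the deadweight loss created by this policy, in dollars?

Rearranging supply gives qs = 4p - 6718. Setting quantity demanded equal to quantity supplied, 4682 - 2p = 4p - 6718, gives p* = 1900 and q* = 882.
Because the ceiling (1815) lies below the market-clearing price, it is binding.
At p = 1815: qd = 4682 - 2·1815 = 1052 and qs = 4·1815 - 6718 = 542.
Quantity traded falls to 542. At q = 542 the demand price is (4682 - 542)/2 = 2070 and the supply price is (6718 + 542)/4 = 1815.
Deadweight loss = ½ · (2070 - 1815) · (882 - 542) = ½ · 255 · 340 = 43350.

43350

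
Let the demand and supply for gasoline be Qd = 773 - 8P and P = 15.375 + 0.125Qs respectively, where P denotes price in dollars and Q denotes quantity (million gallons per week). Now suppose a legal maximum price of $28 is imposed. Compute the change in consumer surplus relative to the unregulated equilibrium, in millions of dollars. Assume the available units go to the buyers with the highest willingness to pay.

Rearranging supply gives Qs = 8P - 123. Without the control the market clears where 773 - 8P = 8P - 123, i.e. P* = 56 and Q* = 325.
The ceiling of 28 is below the equilibrium price 56, so it binds.
At P = 28: Qd = 773 - 8·28 = 549 and Qs = 8·28 - 123 = 101.
Consumer surplus without the control is ½ · (96.625 - 56) · 325 = 6601.5625.
With the ceiling, 101 units are sold at 28 (assume they go to the highest-value buyers). The demand price at Q = 101 is 84, so CS = ½ · [(96.625 - 28) + (84 - 28)] · 101 = 6293.5625.
Change in consumer surplus = 6293.5625 - 6601.5625 = -308.

-308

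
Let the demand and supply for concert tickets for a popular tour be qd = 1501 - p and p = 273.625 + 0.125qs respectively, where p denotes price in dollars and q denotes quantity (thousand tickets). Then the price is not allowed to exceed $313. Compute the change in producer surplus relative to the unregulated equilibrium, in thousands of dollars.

-68191

Rearranging supply gives qs = 8p - 2189. In a free market, 1501 - p = 8p - 2189 gives the equilibrium p* = 410, q* = 1091.
Since 313 < 410, the ceiling is binding.
At p = 313: qd = 1501 - 313 = 1188 and qs = 8·313 - 2189 = 315.
Producer surplus without the control is ½ · (410 - 273.625) · 1091 = 74392.5625.
With the ceiling, producers sell 315 units at 313, so PS = ½ · (313 - 273.625) · 315 = 6201.5625.
Change in producer surplus = 6201.5625 - 74392.5625 = -68191.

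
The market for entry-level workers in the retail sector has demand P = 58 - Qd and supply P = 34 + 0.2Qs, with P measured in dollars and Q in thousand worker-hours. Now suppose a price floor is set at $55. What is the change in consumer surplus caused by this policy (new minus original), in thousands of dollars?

-195.5

Rearranging demand gives Qd = 58 - P; rearranging supply gives Qs = 5P - 170. Setting quantity demanded equal to quantity supplied, 58 - P = 5P - 170, gives P* = 38 and Q* = 20.
Because the floor (55) lies above the market-clearing price, it is binding.
At P = 55: Qd = 58 - 55 = 3 and Qs = 5·55 - 170 = 105.
Consumer surplus without the control is ½ · (58 - 38) · 20 = 200.
With the floor, consumers buy 3 units at 55, so CS = ½ · (58 - 55) · 3 = 4.5.
Change in consumer surplus = 4.5 - 200 = -195.5.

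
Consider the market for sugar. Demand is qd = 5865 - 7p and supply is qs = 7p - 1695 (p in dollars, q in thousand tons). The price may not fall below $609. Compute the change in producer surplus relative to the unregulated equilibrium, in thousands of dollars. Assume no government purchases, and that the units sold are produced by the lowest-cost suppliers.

93874.5

In a free market, 5865 - 7p = 7p - 1695 gives the equilibrium p* = 540, q* = 2085.
Because the floor (609) lies above the market-clearing price, it is binding.
At p = 609: qd = 5865 - 7·609 = 1602 and qs = 7·609 - 1695 = 2568.
Producer surplus without the control is ½ · (540 - 1695/7) · 2085 = 4347225/14.
With the floor, 1602 units are sold at 609. The supply price at q = 1602 is 471, so PS = ½ · [(609 - 1695/7) + (609 - 471)] · 1602 = 2830734/7.
Change in producer surplus = 2830734/7 - 4347225/14 = 93874.5.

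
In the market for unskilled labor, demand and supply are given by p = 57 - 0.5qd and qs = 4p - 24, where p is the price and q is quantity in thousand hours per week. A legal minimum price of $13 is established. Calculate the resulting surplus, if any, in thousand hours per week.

0

Rearranging demand gives qd = 114 - 2p. Without the control the market clears where 114 - 2p = 4p - 24, i.e. p* = 23 and q* = 68.
Since 13 is below p* = 23, the floor does not bind and the free-market outcome prevails.
Since the control does not bind, there is no surplus.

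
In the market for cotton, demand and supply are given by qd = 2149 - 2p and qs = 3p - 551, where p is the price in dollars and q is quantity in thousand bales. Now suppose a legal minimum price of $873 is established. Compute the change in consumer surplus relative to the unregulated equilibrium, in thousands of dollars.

Without the control the market clears where 2149 - 2p = 3p - 551, i.e. p* = 540 and q* = 1069.
Since 873 > 540, the floor is binding.
At p = 873: qd = 2149 - 2·873 = 403 and qs = 3·873 - 551 = 2068.
Consumer surplus without the control is ½ · (1074.5 - 540) · 1069 = 285690.25.
With the floor, consumers buy 403 units at 873, so CS = ½ · (1074.5 - 873) · 403 = 40602.25.
Change in consumer surplus = 40602.25 - 285690.25 = -245088.

-245088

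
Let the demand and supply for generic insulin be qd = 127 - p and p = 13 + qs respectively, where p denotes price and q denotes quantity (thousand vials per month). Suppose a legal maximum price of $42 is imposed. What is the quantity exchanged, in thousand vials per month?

29

Rearranging supply gives qs = p - 13. Without the control the market clears where 127 - p = p - 13, i.e. p* = 70 and q* = 57.
The ceiling of 42 is below the equilibrium price 70, so it binds.
At p = 42: qd = 127 - 42 = 85 and qs = 42 - 13 = 29.
The quantity actually transacted is the short side, supply: 29.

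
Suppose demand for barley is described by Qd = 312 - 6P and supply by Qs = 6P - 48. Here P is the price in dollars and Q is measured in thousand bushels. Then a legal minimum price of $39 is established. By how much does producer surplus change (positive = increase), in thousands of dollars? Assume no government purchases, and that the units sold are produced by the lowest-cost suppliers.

Equilibrium: 312 - 6P = 6P - 48, so 360 = 12P and P* = 30, Q* = 132.
Because the floor (39) lies above the market-clearing price, it is binding.
At P = 39: Qd = 312 - 6·39 = 78 and Qs = 6·39 - 48 = 186.
Producer surplus without the control is ½ · (30 - 8) · 132 = 1452.
With the floor, 78 units are sold at 39. The supply price at Q = 78 is 21, so PS = ½ · [(39 - 8) + (39 - 21)] · 78 = 1911.
Change in producer surplus = 1911 - 1452 = 459.

459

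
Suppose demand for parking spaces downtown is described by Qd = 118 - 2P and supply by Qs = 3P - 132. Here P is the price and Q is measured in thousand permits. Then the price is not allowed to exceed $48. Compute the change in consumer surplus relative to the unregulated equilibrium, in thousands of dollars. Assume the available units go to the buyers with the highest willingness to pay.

15

Equilibrium: 118 - 2P = 3P - 132, so 250 = 5P and P* = 50, Q* = 18.
The ceiling of 48 is below the equilibrium price 50, so it binds.
At P = 48: Qd = 118 - 2·48 = 22 and Qs = 3·48 - 132 = 12.
Consumer surplus without the control is ½ · (59 - 50) · 18 = 81.
With the ceiling, 12 units are sold at 48 (assume they go to the highest-value buyers). The demand price at Q = 12 is 53, so CS = ½ · [(59 - 48) + (53 - 48)] · 12 = 96.
Change in consumer surplus = 96 - 81 = 15.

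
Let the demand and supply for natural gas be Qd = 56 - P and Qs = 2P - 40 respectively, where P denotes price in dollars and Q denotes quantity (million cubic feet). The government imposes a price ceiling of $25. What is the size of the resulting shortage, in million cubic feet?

21

Without the control the market clears where 56 - P = 2P - 40, i.e. P* = 32 and Q* = 24.
Because the ceiling (25) lies below the market-clearing price, it is binding.
At P = 25: Qd = 56 - 25 = 31 and Qs = 2·25 - 40 = 10.
Shortage = Qd - Qs = 31 - 10 = 21.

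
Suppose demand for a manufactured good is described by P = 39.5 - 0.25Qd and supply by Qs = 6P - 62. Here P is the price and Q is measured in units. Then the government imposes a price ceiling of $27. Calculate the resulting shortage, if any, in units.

0

Rearranging demand gives Qd = 158 - 4P. Equilibrium: 158 - 4P = 6P - 62, so 220 = 10P and P* = 22, Q* = 70.
The ceiling of 27 is above the equilibrium price 22, so it is not binding; the market clears at P* = 22, Q* = 70.
Since the control does not bind, there is no shortage.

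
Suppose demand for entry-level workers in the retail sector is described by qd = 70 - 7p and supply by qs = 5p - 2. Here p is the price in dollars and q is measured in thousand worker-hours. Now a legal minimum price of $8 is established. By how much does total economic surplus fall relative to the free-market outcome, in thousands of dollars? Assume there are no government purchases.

Setting quantity demanded equal to quantity supplied, 70 - 7p = 5p - 2, gives p* = 6 and q* = 28.
Because the floor (8) lies above the market-clearing price, it is binding.
At p = 8: qd = 70 - 7·8 = 14 and qs = 5·8 - 2 = 38.
Quantity traded falls to 14. At q = 14 the demand price is (70 - 14)/7 = 8 and the supply price is (2 + 14)/5 = 3.2.
Deadweight loss = ½ · (8 - 3.2) · (28 - 14) = ½ · 4.8 · 14 = 33.6.

33.6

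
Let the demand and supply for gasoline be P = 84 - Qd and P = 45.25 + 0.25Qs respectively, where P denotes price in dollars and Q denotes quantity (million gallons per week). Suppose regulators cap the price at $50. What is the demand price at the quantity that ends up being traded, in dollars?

Rearranging demand gives Qd = 84 - P; rearranging supply gives Qs = 4P - 181. Without the control the market clears where 84 - P = 4P - 181, i.e. P* = 53 and Q* = 31.
Because the ceiling (50) lies below the market-clearing price, it is binding.
At P = 50: Qd = 84 - 50 = 34 and Qs = 4·50 - 181 = 19.
Only 19 units reach the market. On the demand curve, the marginal buyer's willingness to pay at Q = 19 is (84 - 19) = 65.

65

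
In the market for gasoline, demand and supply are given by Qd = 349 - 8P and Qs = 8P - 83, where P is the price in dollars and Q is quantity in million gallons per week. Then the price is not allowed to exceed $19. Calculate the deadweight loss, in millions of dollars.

Without the control the market clears where 349 - 8P = 8P - 83, i.e. P* = 27 and Q* = 133.
The ceiling of 19 is below the equilibrium price 27, so it binds.
At P = 19: Qd = 349 - 8·19 = 197 and Qs = 8·19 - 83 = 69.
Quantity traded falls to 69. At Q = 69 the demand price is (349 - 69)/8 = 35 and the supply price is (83 + 69)/8 = 19.
Deadweight loss = ½ · (35 - 19) · (133 - 69) = ½ · 16 · 64 = 512.

512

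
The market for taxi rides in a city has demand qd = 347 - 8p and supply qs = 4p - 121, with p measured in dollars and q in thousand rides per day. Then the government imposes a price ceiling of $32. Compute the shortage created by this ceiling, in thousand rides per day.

84

Equilibrium: 347 - 8p = 4p - 121, so 468 = 12p and p* = 39, q* = 35.
The ceiling of 32 is below the equilibrium price 39, so it binds.
At p = 32: qd = 347 - 8·32 = 91 and qs = 4·32 - 121 = 7.
Shortage = qd - qs = 91 - 7 = 84.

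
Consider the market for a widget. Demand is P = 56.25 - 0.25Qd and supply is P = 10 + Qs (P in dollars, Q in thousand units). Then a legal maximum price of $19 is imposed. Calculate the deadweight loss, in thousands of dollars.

Rearranging demand gives Qd = 225 - 4P; rearranging supply gives Qs = P - 10. Equilibrium: 225 - 4P = P - 10, so 235 = 5P and P* = 47, Q* = 37.
The ceiling of 19 is below the equilibrium price 47, so it binds.
At P = 19: Qd = 225 - 4·19 = 149 and Qs = 19 - 10 = 9.
Quantity traded falls to 9. At Q = 9 the demand price is (225 - 9)/4 = 54 and the supply price is 10 + 9 = 19.
Deadweight loss = ½ · (54 - 19) · (37 - 9) = ½ · 35 · 28 = 490.

490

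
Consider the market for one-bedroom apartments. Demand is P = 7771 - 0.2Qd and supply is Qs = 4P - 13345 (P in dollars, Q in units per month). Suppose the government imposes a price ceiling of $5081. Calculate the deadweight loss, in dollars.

Rearranging demand gives Qd = 38855 - 5P. Without the control the market clears where 38855 - 5P = 4P - 13345, i.e. P* = 5800 and Q* = 9855.
The ceiling of 5081 is below the equilibrium price 5800, so it binds.
At P = 5081: Qd = 38855 - 5·5081 = 13450 and Qs = 4·5081 - 13345 = 6979.
Quantity traded falls to 6979. At Q = 6979 the demand price is (38855 - 6979)/5 = 6375.2 and the supply price is (13345 + 6979)/4 = 5081.
Deadweight loss = ½ · (6375.2 - 5081) · (9855 - 6979) = ½ · 1294.2 · 2876 = 1861059.6.

1861059.6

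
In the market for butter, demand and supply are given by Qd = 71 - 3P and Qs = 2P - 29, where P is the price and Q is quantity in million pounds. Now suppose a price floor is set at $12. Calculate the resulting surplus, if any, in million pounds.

Setting quantity demanded equal to quantity supplied, 71 - 3P = 2P - 29, gives P* = 20 and Q* = 11.
Since 12 is below P* = 20, the floor does not bind and the free-market outcome prevails.
Since the control does not bind, there is no surplus.

0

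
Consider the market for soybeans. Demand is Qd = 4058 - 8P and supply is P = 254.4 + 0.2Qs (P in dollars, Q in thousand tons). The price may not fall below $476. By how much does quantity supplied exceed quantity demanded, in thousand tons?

858

Rearranging supply gives Qs = 5P - 1272. Without the control the market clears where 4058 - 8P = 5P - 1272, i.e. P* = 410 and Q* = 778.
Since 476 > 410, the floor is binding.
At P = 476: Qd = 4058 - 8·476 = 250 and Qs = 5·476 - 1272 = 1108.
Surplus = Qs - Qd = 1108 - 250 = 858.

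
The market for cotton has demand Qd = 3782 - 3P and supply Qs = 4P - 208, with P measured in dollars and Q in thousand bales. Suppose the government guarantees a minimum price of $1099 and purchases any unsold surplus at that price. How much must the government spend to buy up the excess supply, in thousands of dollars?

4069597

In a free market, 3782 - 3P = 4P - 208 gives the equilibrium P* = 570, Q* = 2072.
Since 1099 > 570, the floor is binding.
At P = 1099: Qd = 3782 - 3·1099 = 485 and Qs = 4·1099 - 208 = 4188.
Surplus = Qs - Qd = 3703.
Government expenditure = surplus × support price = 3703 × 1099 = 4069597.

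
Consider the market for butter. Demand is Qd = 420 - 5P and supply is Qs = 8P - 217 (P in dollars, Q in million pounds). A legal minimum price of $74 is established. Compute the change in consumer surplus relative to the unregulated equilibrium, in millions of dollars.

-2812.5

Setting quantity demanded equal to quantity supplied, 420 - 5P = 8P - 217, gives P* = 49 and Q* = 175.
The floor of 74 is above the equilibrium price 49, so it binds.
At P = 74: Qd = 420 - 5·74 = 50 and Qs = 8·74 - 217 = 375.
Consumer surplus without the control is ½ · (84 - 49) · 175 = 3062.5.
With the floor, consumers buy 50 units at 74, so CS = ½ · (84 - 74) · 50 = 250.
Change in consumer surplus = 250 - 3062.5 = -2812.5.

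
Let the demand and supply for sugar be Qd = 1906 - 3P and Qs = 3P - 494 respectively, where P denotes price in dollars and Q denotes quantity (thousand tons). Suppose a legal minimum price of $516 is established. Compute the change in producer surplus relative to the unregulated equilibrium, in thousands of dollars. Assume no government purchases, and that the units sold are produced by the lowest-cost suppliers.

In a free market, 1906 - 3P = 3P - 494 gives the equilibrium P* = 400, Q* = 706.
Since 516 > 400, the floor is binding.
At P = 516: Qd = 1906 - 3·516 = 358 and Qs = 3·516 - 494 = 1054.
Producer surplus without the control is ½ · (400 - 494/3) · 706 = 249218/3.
With the floor, 358 units are sold at 516. The supply price at Q = 358 is 284, so PS = ½ · [(516 - 494/3) + (516 - 284)] · 358 = 313250/3.
Change in producer surplus = 313250/3 - 249218/3 = 21344.

21344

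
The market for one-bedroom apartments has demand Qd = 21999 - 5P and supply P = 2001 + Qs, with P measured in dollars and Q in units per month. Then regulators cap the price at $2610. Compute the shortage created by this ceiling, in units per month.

8340

Rearranging supply gives Qs = P - 2001. In a free market, 21999 - 5P = P - 2001 gives the equilibrium P* = 4000, Q* = 1999.
Because the ceiling (2610) lies below the market-clearing price, it is binding.
At P = 2610: Qd = 21999 - 5·2610 = 8949 and Qs = 2610 - 2001 = 609.
Shortage = Qd - Qs = 8949 - 609 = 8340.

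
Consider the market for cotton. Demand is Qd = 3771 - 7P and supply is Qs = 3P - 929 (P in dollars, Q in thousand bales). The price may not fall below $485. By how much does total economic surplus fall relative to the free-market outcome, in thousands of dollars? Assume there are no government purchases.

2625

Setting quantity demanded equal to quantity supplied, 3771 - 7P = 3P - 929, gives P* = 470 and Q* = 481.
Because the floor (485) lies above the market-clearing price, it is binding.
At P = 485: Qd = 3771 - 7·485 = 376 and Qs = 3·485 - 929 = 526.
Quantity traded falls to 376. At Q = 376 the demand price is (3771 - 376)/7 = 485 and the supply price is (929 + 376)/3 = 435.
Deadweight loss = ½ · (485 - 435) · (481 - 376) = ½ · 50 · 105 = 2625.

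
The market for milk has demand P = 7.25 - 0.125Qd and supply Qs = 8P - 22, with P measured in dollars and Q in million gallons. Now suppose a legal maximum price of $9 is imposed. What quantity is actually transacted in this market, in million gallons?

18

Rearranging demand gives Qd = 58 - 8P. Equilibrium: 58 - 8P = 8P - 22, so 80 = 16P and P* = 5, Q* = 18.
The ceiling of 9 is above the equilibrium price 5, so it is not binding; the market clears at P* = 5, Q* = 18.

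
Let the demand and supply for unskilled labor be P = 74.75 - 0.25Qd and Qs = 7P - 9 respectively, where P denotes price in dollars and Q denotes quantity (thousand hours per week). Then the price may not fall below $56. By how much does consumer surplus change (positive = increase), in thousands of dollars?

-3668

Rearranging demand gives Qd = 299 - 4P. Setting quantity demanded equal to quantity supplied, 299 - 4P = 7P - 9, gives P* = 28 and Q* = 187.
Because the floor (56) lies above the market-clearing price, it is binding.
At P = 56: Qd = 299 - 4·56 = 75 and Qs = 7·56 - 9 = 383.
Consumer surplus without the control is ½ · (74.75 - 28) · 187 = 4371.125.
With the floor, consumers buy 75 units at 56, so CS = ½ · (74.75 - 56) · 75 = 703.125.
Change in consumer surplus = 703.125 - 4371.125 = -3668.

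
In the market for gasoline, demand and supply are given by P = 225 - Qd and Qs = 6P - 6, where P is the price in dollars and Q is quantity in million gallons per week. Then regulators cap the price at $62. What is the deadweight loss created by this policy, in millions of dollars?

0

Rearranging demand gives Qd = 225 - P. In a free market, 225 - P = 6P - 6 gives the equilibrium P* = 33, Q* = 192.
Since 62 is above P* = 33, the ceiling does not bind and the free-market outcome prevails.
Since the control does not bind, no trades are prevented and deadweight loss is zero.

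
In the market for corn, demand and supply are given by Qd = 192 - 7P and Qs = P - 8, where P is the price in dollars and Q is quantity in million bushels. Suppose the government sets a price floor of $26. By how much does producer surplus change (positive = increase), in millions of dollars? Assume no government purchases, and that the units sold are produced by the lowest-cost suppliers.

Without the control the market clears where 192 - 7P = P - 8, i.e. P* = 25 and Q* = 17.
The floor of 26 is above the equilibrium price 25, so it binds.
At P = 26: Qd = 192 - 7·26 = 10 and Qs = 26 - 8 = 18.
Producer surplus without the control is ½ · (25 - 8) · 17 = 144.5.
With the floor, 10 units are sold at 26. The supply price at Q = 10 is 18, so PS = ½ · [(26 - 8) + (26 - 18)] · 10 = 130.
Change in producer surplus = 130 - 144.5 = -14.5.

-14.5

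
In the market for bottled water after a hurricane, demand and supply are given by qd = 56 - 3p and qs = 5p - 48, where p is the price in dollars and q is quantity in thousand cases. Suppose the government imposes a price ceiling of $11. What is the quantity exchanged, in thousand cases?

In a free market, 56 - 3p = 5p - 48 gives the equilibrium p* = 13, q* = 17.
Because the ceiling (11) lies below the market-clearing price, it is binding.
At p = 11: qd = 56 - 3·11 = 23 and qs = 5·11 - 48 = 7.
The quantity actually transacted is the short side, supply: 7.

7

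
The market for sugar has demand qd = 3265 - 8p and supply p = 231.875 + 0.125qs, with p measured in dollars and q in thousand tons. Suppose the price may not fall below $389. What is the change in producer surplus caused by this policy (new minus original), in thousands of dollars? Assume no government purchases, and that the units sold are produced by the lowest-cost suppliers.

-8487

Rearranging supply gives qs = 8p - 1855. Without the control the market clears where 3265 - 8p = 8p - 1855, i.e. p* = 320 and q* = 705.
Because the floor (389) lies above the market-clearing price, it is binding.
At p = 389: qd = 3265 - 8·389 = 153 and qs = 8·389 - 1855 = 1257.
Producer surplus without the control is ½ · (320 - 231.875) · 705 = 31064.0625.
With the floor, 153 units are sold at 389. The supply price at q = 153 is 251, so PS = ½ · [(389 - 231.875) + (389 - 251)] · 153 = 22577.0625.
Change in producer surplus = 22577.0625 - 31064.0625 = -8487.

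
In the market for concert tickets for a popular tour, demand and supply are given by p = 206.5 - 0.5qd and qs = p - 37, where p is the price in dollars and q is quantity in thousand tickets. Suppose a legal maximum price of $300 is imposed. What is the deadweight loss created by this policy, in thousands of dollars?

Rearranging demand gives qd = 413 - 2p. Without the control the market clears where 413 - 2p = p - 37, i.e. p* = 150 and q* = 113.
The ceiling of 300 is above the equilibrium price 150, so it is not binding; the market clears at p* = 150, q* = 113.
Since the control does not bind, no trades are prevented and deadweight loss is zero.

0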